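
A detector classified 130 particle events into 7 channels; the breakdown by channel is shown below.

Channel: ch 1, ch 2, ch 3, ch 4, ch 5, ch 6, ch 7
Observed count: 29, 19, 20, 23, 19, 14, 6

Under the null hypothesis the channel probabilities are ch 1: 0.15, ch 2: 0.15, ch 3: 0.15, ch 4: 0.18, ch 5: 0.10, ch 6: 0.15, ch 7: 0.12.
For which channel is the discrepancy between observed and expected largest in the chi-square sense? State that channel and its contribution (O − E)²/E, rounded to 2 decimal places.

Expected counts E_i = n·p_i: 130×0.15 = 19.5, 130×0.15 = 19.5, 130×0.15 = 19.5, 130×0.18 = 23.4, 130×0.10 = 13, 130×0.15 = 19.5, 130×0.12 = 15.6.
cat         O        E   (O−E)²/E
ch 1       29     19.5      4.628
ch 2       19     19.5      0.013
ch 3       20     19.5      0.013
ch 4       23     23.4      0.007
ch 5       19       13      2.769
ch 6       14     19.5      1.551
ch 7        6     15.6      5.908
The largest term is for ch 7: 5.91.

ch 7, 5.91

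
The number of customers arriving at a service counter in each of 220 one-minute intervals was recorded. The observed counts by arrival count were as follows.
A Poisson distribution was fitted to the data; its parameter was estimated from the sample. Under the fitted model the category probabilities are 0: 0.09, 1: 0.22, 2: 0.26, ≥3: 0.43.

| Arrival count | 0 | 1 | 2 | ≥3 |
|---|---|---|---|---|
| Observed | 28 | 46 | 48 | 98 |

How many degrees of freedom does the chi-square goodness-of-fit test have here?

2

There are k = 4 categories and 1 parameter estimated from the data, so df = 4 − 1 − 1 = 2.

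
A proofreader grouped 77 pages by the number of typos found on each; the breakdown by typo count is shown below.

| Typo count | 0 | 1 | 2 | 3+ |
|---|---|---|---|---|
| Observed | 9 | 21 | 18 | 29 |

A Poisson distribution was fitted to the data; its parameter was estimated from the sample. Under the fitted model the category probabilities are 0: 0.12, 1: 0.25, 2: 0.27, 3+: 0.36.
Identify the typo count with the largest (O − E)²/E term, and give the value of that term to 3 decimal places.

2, 0.374

Expected counts E_i = n·p_i: 77×0.12 = 9.24, 77×0.25 = 19.25, 77×0.27 = 20.79, 77×0.36 = 27.72.
χ² = (9−9.24)²/9.24 + (21−19.25)²/19.25 + (18−20.79)²/20.79 + (29−27.72)²/27.72
   = 0.0062 + 0.1591 + 0.3744 + 0.0591
The largest term is for 2: 0.374.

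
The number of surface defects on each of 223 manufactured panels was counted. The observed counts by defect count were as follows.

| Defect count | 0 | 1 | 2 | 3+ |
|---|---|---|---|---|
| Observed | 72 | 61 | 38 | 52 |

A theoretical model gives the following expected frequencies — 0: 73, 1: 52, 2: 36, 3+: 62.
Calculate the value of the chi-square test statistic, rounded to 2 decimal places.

3.30

0: (72 − 73)²/73 = 1/73 = 0.014
1: (61 − 52)²/52 = 81/52 = 1.558
2: (38 − 36)²/36 = 4/36 = 0.111
3+: (52 − 62)²/62 = 100/62 = 1.613
Sum = 3.30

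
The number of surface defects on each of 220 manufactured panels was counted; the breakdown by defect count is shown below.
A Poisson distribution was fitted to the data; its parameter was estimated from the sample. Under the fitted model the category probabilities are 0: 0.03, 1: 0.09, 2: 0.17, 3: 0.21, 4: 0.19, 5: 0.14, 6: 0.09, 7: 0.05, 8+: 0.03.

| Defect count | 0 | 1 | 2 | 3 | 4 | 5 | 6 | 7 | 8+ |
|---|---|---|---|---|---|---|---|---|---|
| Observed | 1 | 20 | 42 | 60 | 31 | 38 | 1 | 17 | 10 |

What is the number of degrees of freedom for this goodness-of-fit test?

There are k = 9 categories and 1 parameter estimated from the data, so df = 9 − 1 − 1 = 7.

7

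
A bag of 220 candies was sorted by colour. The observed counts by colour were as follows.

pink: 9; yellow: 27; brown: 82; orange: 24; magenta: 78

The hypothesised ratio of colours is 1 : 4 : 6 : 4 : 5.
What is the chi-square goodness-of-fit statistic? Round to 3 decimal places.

29.520

Ratio total = 20. Expected counts: 220×1/20 = 11, 220×4/20 = 44, 220×6/20 = 66, 220×4/20 = 44, 220×5/20 = 55.
χ² = (9−11)²/11 + (27−44)²/44 + (82−66)²/66 + (24−44)²/44 + (78−55)²/55
   = 0.3636 + 6.5682 + 3.8788 + 9.0909 + 9.6182
Sum = 29.520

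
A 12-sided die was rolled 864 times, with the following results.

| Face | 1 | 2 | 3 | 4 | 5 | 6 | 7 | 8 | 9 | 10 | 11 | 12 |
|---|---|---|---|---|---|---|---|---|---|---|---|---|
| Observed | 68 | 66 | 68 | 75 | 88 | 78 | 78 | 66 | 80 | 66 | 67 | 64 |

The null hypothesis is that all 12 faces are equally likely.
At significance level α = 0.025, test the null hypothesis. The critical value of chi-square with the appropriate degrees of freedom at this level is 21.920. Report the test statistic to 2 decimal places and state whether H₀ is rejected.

Expected count for each of the 12 categories: 864/12 = 72.
1: (68 − 72)²/72 = 16/72 = 0.222
2: (66 − 72)²/72 = 36/72 = 0.500
3: (68 − 72)²/72 = 16/72 = 0.222
4: (75 − 72)²/72 = 9/72 = 0.125
5: (88 − 72)²/72 = 256/72 = 3.556
6: (78 − 72)²/72 = 36/72 = 0.500
7: (78 − 72)²/72 = 36/72 = 0.500
8: (66 − 72)²/72 = 36/72 = 0.500
9: (80 − 72)²/72 = 64/72 = 0.889
10: (66 − 72)²/72 = 36/72 = 0.500
11: (67 − 72)²/72 = 25/72 = 0.347
12: (64 − 72)²/72 = 64/72 = 0.889
Sum = 8.75
df = 11. Since 8.75 < 21.920, we do not reject H₀.

8.75; do not reject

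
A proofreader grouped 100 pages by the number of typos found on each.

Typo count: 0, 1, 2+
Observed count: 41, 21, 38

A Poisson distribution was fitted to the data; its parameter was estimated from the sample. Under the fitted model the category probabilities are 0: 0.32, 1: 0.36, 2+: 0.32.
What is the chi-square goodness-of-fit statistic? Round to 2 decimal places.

9.91

Expected counts E_i = n·p_i: 100×0.32 = 32, 100×0.36 = 36, 100×0.32 = 32.
0: (41 − 32)²/32 = 81/32 = 2.531
1: (21 − 36)²/36 = 225/36 = 6.250
2+: (38 − 32)²/32 = 36/32 = 1.125
Sum = 9.91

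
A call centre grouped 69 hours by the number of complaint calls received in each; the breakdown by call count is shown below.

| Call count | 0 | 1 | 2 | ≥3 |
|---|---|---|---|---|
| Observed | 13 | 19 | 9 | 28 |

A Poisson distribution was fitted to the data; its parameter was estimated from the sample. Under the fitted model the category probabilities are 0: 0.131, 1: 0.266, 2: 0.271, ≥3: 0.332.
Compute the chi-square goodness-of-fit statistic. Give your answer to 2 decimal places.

7.92

Expected counts E_i = n·p_i: 69×0.131 = 9.039, 69×0.266 = 18.354, 69×0.271 = 18.699, 69×0.332 = 22.908.
cat         O        E   (O−E)²/E
0          13    9.039      1.736
1          19   18.354      0.023
2           9   18.699      5.031
≥3         28   22.908      1.132
Sum = 7.92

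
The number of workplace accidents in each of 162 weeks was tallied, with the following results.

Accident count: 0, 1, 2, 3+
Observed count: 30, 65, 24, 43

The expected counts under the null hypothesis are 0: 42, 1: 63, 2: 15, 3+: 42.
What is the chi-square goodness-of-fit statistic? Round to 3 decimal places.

cat         O        E   (O−E)²/E
0          30       42     3.4286
1          65       63     0.0635
2          24       15     5.4000
3+         43       42     0.0238
Sum = 8.916

8.916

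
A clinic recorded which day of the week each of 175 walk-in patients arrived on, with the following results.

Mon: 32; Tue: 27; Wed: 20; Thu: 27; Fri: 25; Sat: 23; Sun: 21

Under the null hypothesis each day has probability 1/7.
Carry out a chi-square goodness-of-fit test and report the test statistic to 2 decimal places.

Under H₀ each category has probability 1/7, so each expected count is 175/7 = 25.
cat         O        E   (O−E)²/E
Mon        32       25      1.960
Tue        27       25      0.160
Wed        20       25      1.000
Thu        27       25      0.160
Fri        25       25      0.000
Sat        23       25      0.160
Sun        21       25      0.640
Sum = 4.08

4.08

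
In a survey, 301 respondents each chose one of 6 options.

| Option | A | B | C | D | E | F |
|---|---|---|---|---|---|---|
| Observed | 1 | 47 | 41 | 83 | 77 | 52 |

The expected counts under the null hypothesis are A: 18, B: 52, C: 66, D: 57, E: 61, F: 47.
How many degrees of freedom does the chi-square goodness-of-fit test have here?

There are k = 6 categories and no parameters were estimated from the data, so df = 6 − 1 = 5.

5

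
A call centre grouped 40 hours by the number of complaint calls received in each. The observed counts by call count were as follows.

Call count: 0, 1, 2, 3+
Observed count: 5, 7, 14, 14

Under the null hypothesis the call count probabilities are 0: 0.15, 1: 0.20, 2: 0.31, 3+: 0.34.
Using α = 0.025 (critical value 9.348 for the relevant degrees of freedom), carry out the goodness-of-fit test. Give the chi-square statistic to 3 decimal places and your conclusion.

0.510; do not reject

Expected counts E_i = n·p_i: 40×0.15 = 6, 40×0.20 = 8, 40×0.31 = 12.4, 40×0.34 = 13.6.
cat         O        E   (O−E)²/E
0           5        6     0.1667
1           7        8     0.1250
2          14     12.4     0.2065
3+         14     13.6     0.0118
Sum = 0.510
df = 3. Since 0.510 < 9.348, we do not reject H₀.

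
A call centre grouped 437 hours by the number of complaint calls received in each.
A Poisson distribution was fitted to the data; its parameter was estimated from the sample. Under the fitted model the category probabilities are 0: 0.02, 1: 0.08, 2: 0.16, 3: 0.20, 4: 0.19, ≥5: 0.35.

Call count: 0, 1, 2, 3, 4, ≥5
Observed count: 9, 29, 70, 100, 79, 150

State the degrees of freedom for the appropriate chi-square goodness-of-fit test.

4

There are k = 6 categories and 1 parameter estimated from the data, so df = 6 − 1 − 1 = 4.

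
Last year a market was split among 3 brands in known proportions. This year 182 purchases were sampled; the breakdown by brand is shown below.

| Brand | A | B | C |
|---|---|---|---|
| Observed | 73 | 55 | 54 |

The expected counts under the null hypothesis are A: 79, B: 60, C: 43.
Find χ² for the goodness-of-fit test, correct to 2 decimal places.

A: (73 − 79)²/79 = 36/79 = 0.456
B: (55 − 60)²/60 = 25/60 = 0.417
C: (54 − 43)²/43 = 121/43 = 2.814
Sum = 3.69

3.69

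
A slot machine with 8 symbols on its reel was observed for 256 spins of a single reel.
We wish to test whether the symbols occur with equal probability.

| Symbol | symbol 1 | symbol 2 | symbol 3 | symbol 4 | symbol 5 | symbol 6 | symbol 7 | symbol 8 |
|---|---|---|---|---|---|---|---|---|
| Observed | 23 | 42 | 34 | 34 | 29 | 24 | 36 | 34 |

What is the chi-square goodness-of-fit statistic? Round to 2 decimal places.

8.81

Expected count for each of the 8 categories: 256/8 = 32.
symbol 1: (23 − 32)²/32 = 81/32 = 2.531
symbol 2: (42 − 32)²/32 = 100/32 = 3.125
symbol 3: (34 − 32)²/32 = 4/32 = 0.125
symbol 4: (34 − 32)²/32 = 4/32 = 0.125
symbol 5: (29 − 32)²/32 = 9/32 = 0.281
symbol 6: (24 − 32)²/32 = 64/32 = 2.000
symbol 7: (36 − 32)²/32 = 16/32 = 0.500
symbol 8: (34 − 32)²/32 = 4/32 = 0.125
Sum = 8.81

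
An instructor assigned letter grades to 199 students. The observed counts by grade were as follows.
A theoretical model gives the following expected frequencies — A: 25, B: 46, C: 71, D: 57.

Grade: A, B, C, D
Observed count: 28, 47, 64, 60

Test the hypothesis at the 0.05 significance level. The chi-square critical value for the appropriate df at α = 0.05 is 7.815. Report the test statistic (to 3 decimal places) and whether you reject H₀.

cat         O        E   (O−E)²/E
A          28       25     0.3600
B          47       46     0.0217
C          64       71     0.6901
D          60       57     0.1579
Sum = 1.230
df = 3. Since 1.230 < 7.815, we do not reject H₀.

1.230; do not reject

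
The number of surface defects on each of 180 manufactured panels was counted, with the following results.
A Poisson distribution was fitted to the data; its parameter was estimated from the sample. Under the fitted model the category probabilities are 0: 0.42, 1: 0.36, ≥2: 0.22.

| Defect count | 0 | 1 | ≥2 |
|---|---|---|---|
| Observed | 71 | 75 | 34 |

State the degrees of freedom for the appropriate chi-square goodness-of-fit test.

1

There are k = 3 categories and 1 parameter estimated from the data, so df = 3 − 1 − 1 = 1.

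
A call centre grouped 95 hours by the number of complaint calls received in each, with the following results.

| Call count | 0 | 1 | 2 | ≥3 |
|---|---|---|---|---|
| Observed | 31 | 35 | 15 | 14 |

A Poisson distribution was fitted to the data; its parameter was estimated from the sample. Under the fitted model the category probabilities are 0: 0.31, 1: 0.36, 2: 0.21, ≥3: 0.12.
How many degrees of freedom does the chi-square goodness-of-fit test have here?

There are k = 4 categories and 1 parameter estimated from the data, so df = 4 − 1 − 1 = 2.

2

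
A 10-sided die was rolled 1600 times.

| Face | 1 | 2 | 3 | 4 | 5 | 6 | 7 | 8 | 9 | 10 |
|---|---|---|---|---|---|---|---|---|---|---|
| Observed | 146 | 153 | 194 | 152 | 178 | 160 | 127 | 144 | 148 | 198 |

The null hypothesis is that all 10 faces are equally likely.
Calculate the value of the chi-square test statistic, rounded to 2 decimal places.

Under H₀ each category has probability 1/10, so each expected count is 1600/10 = 160.
χ² = (146−160)²/160 + (153−160)²/160 + (194−160)²/160 + (152−160)²/160 + (178−160)²/160 + (160−160)²/160 + (127−160)²/160 + (144−160)²/160 + (148−160)²/160 + (198−160)²/160
   = 1.225 + 0.306 + 7.225 + 0.400 + 2.025 + 0.000 + 6.806 + 1.600 + 0.900 + 9.025
Sum = 29.51

29.51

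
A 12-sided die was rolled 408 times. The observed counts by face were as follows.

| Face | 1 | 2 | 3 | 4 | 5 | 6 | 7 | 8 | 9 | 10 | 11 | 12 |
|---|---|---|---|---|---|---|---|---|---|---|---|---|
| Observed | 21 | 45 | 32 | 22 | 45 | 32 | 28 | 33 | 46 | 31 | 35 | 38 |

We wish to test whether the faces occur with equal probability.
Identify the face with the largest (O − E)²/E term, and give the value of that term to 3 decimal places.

Under H₀ each category has probability 1/12, so each expected count is 408/12 = 34.
χ² = (21−34)²/34 + (45−34)²/34 + (32−34)²/34 + (22−34)²/34 + (45−34)²/34 + (32−34)²/34 + (28−34)²/34 + (33−34)²/34 + (46−34)²/34 + (31−34)²/34 + (35−34)²/34 + (38−34)²/34
   = 4.9706 + 3.5588 + 0.1176 + 4.2353 + 3.5588 + 0.1176 + 1.0588 + 0.0294 + 4.2353 + 0.2647 + 0.0294 + 0.4706
The largest term is for 1: 4.971.

1, 4.971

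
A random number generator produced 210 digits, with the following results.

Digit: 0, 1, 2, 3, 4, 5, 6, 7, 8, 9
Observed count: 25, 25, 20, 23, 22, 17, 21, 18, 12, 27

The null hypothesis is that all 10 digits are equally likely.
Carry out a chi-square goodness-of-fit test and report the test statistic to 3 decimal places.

Under H₀ each category has probability 1/10, so each expected count is 210/10 = 21.
χ² = (25−21)²/21 + (25−21)²/21 + (20−21)²/21 + (23−21)²/21 + (22−21)²/21 + (17−21)²/21 + (21−21)²/21 + (18−21)²/21 + (12−21)²/21 + (27−21)²/21
   = 0.7619 + 0.7619 + 0.0476 + 0.1905 + 0.0476 + 0.7619 + 0.0000 + 0.4286 + 3.8571 + 1.7143
Sum = 8.571

8.571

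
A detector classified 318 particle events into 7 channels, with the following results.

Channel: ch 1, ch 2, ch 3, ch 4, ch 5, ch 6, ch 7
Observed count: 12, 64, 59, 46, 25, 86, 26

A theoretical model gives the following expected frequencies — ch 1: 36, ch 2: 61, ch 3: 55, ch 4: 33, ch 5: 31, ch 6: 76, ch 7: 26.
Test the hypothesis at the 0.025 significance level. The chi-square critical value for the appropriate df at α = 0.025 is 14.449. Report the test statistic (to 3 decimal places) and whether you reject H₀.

24.037; reject

χ² = (12−36)²/36 + (64−61)²/61 + (59−55)²/55 + (46−33)²/33 + (25−31)²/31 + (86−76)²/76 + (26−26)²/26
   = 16.0000 + 0.1475 + 0.2909 + 5.1212 + 1.1613 + 1.3158 + 0.0000
Sum = 24.037
df = 6. Since 24.037 > 14.449, we reject H₀.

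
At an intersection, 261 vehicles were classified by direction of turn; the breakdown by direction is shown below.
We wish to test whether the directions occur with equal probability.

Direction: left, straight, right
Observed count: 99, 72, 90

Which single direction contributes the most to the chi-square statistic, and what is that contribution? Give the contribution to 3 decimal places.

Under H₀ each category has probability 1/3, so each expected count is 261/3 = 87.
left: (99 − 87)²/87 = 144/87 = 1.6552
straight: (72 − 87)²/87 = 225/87 = 2.5862
right: (90 − 87)²/87 = 9/87 = 0.1034
The largest term is for straight: 2.586.

straight, 2.586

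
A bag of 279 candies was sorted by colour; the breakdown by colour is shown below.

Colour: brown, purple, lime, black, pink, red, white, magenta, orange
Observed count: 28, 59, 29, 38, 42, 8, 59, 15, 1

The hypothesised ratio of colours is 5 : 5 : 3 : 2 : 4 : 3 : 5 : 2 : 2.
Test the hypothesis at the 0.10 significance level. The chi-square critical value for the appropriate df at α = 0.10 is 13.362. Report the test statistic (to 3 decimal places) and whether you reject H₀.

68.430; reject

Ratio total = 31. Expected counts: 279×5/31 = 45, 279×5/31 = 45, 279×3/31 = 27, 279×2/31 = 18, 279×4/31 = 36, 279×3/31 = 27, 279×5/31 = 45, 279×2/31 = 18, 279×2/31 = 18.
brown: (28 − 45)²/45 = 289/45 = 6.4222
purple: (59 − 45)²/45 = 196/45 = 4.3556
lime: (29 − 27)²/27 = 4/27 = 0.1481
black: (38 − 18)²/18 = 400/18 = 22.2222
pink: (42 − 36)²/36 = 36/36 = 1.0000
red: (8 − 27)²/27 = 361/27 = 13.3704
white: (59 − 45)²/45 = 196/45 = 4.3556
magenta: (15 − 18)²/18 = 9/18 = 0.5000
orange: (1 − 18)²/18 = 289/18 = 16.0556
Sum = 68.430
df = 8. Since 68.430 > 13.362, we reject H₀.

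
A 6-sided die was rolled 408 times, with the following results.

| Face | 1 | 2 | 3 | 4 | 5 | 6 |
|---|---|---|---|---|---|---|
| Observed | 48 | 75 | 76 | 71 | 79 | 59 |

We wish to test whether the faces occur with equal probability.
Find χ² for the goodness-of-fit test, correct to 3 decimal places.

Under H₀ each category has probability 1/6, so each expected count is 408/6 = 68.
1: (48 − 68)²/68 = 400/68 = 5.8824
2: (75 − 68)²/68 = 49/68 = 0.7206
3: (76 − 68)²/68 = 64/68 = 0.9412
4: (71 − 68)²/68 = 9/68 = 0.1324
5: (79 − 68)²/68 = 121/68 = 1.7794
6: (59 − 68)²/68 = 81/68 = 1.1912
Sum = 10.647

10.647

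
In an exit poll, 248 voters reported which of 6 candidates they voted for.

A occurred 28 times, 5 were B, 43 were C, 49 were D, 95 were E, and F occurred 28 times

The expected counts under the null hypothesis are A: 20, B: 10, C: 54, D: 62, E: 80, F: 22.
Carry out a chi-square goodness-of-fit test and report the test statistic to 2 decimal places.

A: (28 − 20)²/20 = 64/20 = 3.200
B: (5 − 10)²/10 = 25/10 = 2.500
C: (43 − 54)²/54 = 121/54 = 2.241
D: (49 − 62)²/62 = 169/62 = 2.726
E: (95 − 80)²/80 = 225/80 = 2.813
F: (28 − 22)²/22 = 36/22 = 1.636
Sum = 15.12

15.12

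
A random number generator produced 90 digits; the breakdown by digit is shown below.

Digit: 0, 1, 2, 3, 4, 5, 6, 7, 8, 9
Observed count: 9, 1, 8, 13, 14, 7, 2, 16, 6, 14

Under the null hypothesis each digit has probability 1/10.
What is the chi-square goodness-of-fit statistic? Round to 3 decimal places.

26.889

Under H₀ each category has probability 1/10, so each expected count is 90/10 = 9.
0: (9 − 9)²/9 = 0/9 = 0.0000
1: (1 − 9)²/9 = 64/9 = 7.1111
2: (8 − 9)²/9 = 1/9 = 0.1111
3: (13 − 9)²/9 = 16/9 = 1.7778
4: (14 − 9)²/9 = 25/9 = 2.7778
5: (7 − 9)²/9 = 4/9 = 0.4444
6: (2 − 9)²/9 = 49/9 = 5.4444
7: (16 − 9)²/9 = 49/9 = 5.4444
8: (6 − 9)²/9 = 9/9 = 1.0000
9: (14 − 9)²/9 = 25/9 = 2.7778
Sum = 26.889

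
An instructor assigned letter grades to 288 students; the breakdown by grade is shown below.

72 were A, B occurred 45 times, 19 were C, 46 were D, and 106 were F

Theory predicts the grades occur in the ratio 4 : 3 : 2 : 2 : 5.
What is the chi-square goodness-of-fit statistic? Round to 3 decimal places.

Ratio total = 16. Expected counts: 288×4/16 = 72, 288×3/16 = 54, 288×2/16 = 36, 288×2/16 = 36, 288×5/16 = 90.
A: (72 − 72)²/72 = 0/72 = 0.0000
B: (45 − 54)²/54 = 81/54 = 1.5000
C: (19 − 36)²/36 = 289/36 = 8.0278
D: (46 − 36)²/36 = 100/36 = 2.7778
F: (106 − 90)²/90 = 256/90 = 2.8444
Sum = 15.150

15.150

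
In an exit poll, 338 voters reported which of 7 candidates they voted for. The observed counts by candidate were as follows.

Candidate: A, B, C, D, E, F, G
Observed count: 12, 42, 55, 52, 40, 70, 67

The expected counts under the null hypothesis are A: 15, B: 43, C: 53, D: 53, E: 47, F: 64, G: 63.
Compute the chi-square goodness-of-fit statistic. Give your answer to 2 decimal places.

2.58

A: (12 − 15)²/15 = 9/15 = 0.600
B: (42 − 43)²/43 = 1/43 = 0.023
C: (55 − 53)²/53 = 4/53 = 0.075
D: (52 − 53)²/53 = 1/53 = 0.019
E: (40 − 47)²/47 = 49/47 = 1.043
F: (70 − 64)²/64 = 36/64 = 0.563
G: (67 − 63)²/63 = 16/63 = 0.254
Sum = 2.58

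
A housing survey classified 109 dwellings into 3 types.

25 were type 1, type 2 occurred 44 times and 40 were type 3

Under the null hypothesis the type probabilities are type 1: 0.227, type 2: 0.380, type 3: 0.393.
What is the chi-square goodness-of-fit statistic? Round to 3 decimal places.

Expected counts E_i = n·p_i: 109×0.227 = 24.743, 109×0.380 = 41.42, 109×0.393 = 42.837.
type 1: (25 − 24.743)²/24.743 = 0.066049/24.743 = 0.0027
type 2: (44 − 41.42)²/41.42 = 6.6564/41.42 = 0.1607
type 3: (40 − 42.837)²/42.837 = 8.048569/42.837 = 0.1879
Sum = 0.351

0.351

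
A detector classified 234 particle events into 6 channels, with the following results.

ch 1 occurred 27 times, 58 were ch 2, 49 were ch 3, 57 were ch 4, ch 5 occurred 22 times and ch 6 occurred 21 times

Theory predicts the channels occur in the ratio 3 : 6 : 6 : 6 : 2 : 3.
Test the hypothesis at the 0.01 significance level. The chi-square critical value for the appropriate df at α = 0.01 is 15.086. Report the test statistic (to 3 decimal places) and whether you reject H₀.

3.148; do not reject

Ratio total = 26. Expected counts: 234×3/26 = 27, 234×6/26 = 54, 234×6/26 = 54, 234×6/26 = 54, 234×2/26 = 18, 234×3/26 = 27.
ch 1: (27 − 27)²/27 = 0/27 = 0.0000
ch 2: (58 − 54)²/54 = 16/54 = 0.2963
ch 3: (49 − 54)²/54 = 25/54 = 0.4630
ch 4: (57 − 54)²/54 = 9/54 = 0.1667
ch 5: (22 − 18)²/18 = 16/18 = 0.8889
ch 6: (21 − 27)²/27 = 36/27 = 1.3333
Sum = 3.148
df = 5. Since 3.148 < 15.086, we do not reject H₀.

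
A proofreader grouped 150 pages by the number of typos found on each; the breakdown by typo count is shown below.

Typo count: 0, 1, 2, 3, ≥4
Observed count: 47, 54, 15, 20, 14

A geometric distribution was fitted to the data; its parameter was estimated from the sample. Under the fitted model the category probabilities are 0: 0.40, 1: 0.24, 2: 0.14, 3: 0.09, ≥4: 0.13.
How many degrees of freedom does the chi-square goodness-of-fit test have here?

There are k = 5 categories and 1 parameter estimated from the data, so df = 5 − 1 − 1 = 3.

3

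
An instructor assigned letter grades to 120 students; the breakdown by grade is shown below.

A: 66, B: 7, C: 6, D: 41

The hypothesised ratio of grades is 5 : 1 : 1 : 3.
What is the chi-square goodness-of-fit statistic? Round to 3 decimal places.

6.378

Ratio total = 10. Expected counts: 120×5/10 = 60, 120×1/10 = 12, 120×1/10 = 12, 120×3/10 = 36.
A: (66 − 60)²/60 = 36/60 = 0.6000
B: (7 − 12)²/12 = 25/12 = 2.0833
C: (6 − 12)²/12 = 36/12 = 3.0000
D: (41 − 36)²/36 = 25/36 = 0.6944
Sum = 6.378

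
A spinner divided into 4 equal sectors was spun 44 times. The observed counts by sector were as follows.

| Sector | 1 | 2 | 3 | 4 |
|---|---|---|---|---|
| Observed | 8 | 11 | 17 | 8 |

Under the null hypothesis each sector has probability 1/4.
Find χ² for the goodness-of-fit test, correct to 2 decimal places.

4.91

Expected count for each of the 4 categories: 44/4 = 11.
χ² = (8−11)²/11 + (11−11)²/11 + (17−11)²/11 + (8−11)²/11
   = 0.818 + 0.000 + 3.273 + 0.818
Sum = 4.91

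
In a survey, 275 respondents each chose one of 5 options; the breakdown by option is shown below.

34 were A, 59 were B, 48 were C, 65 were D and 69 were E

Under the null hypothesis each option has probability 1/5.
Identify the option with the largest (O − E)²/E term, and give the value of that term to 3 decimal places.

Expected count for each of the 5 categories: 275/5 = 55.
A: (34 − 55)²/55 = 441/55 = 8.0182
B: (59 − 55)²/55 = 16/55 = 0.2909
C: (48 − 55)²/55 = 49/55 = 0.8909
D: (65 − 55)²/55 = 100/55 = 1.8182
E: (69 − 55)²/55 = 196/55 = 3.5636
The largest term is for A: 8.018.

A, 8.018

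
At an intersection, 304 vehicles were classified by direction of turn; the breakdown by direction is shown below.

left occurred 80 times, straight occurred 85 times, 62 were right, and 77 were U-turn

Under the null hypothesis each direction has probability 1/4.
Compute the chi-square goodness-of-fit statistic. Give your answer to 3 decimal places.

Expected count for each of the 4 categories: 304/4 = 76.
left: (80 − 76)²/76 = 16/76 = 0.2105
straight: (85 − 76)²/76 = 81/76 = 1.0658
right: (62 − 76)²/76 = 196/76 = 2.5789
U-turn: (77 − 76)²/76 = 1/76 = 0.0132
Sum = 3.868

3.868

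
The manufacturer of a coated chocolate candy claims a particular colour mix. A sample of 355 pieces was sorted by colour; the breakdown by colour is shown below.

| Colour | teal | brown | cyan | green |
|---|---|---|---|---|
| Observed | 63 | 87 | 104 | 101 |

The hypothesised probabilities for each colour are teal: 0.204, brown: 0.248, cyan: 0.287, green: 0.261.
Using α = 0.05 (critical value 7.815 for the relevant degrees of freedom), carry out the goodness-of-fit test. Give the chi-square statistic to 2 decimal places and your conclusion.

Expected counts E_i = n·p_i: 355×0.204 = 72.42, 355×0.248 = 88.04, 355×0.287 = 101.885, 355×0.261 = 92.655.
χ² = (63−72.42)²/72.42 + (87−88.04)²/88.04 + (104−101.885)²/101.885 + (101−92.655)²/92.655
   = 1.225 + 0.012 + 0.044 + 0.752
Sum = 2.03
df = 3. Since 2.03 < 7.815, we do not reject H₀.

2.03; do not reject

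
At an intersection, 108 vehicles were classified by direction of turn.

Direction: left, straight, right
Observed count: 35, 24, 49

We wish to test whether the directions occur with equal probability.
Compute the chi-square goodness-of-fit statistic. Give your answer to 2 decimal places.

8.72

Under H₀ each category has probability 1/3, so each expected count is 108/3 = 36.
χ² = (35−36)²/36 + (24−36)²/36 + (49−36)²/36
   = 0.028 + 4.000 + 4.694
Sum = 8.72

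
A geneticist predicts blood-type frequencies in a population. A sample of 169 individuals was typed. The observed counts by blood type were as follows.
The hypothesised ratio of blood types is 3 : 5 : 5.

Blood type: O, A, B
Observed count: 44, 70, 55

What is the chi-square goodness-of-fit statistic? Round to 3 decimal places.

2.564

Ratio total = 13. Expected counts: 169×3/13 = 39, 169×5/13 = 65, 169×5/13 = 65.
O: (44 − 39)²/39 = 25/39 = 0.6410
A: (70 − 65)²/65 = 25/65 = 0.3846
B: (55 − 65)²/65 = 100/65 = 1.5385
Sum = 2.564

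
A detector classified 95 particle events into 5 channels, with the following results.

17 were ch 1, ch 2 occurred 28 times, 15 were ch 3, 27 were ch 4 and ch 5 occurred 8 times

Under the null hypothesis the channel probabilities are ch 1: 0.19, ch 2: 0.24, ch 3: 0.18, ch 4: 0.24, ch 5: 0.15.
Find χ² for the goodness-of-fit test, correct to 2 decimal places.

Expected counts E_i = n·p_i: 95×0.19 = 18.05, 95×0.24 = 22.8, 95×0.18 = 17.1, 95×0.24 = 22.8, 95×0.15 = 14.25.
χ² = (17−18.05)²/18.05 + (28−22.8)²/22.8 + (15−17.1)²/17.1 + (27−22.8)²/22.8 + (8−14.25)²/14.25
   = 0.061 + 1.186 + 0.258 + 0.774 + 2.741
Sum = 5.02

5.02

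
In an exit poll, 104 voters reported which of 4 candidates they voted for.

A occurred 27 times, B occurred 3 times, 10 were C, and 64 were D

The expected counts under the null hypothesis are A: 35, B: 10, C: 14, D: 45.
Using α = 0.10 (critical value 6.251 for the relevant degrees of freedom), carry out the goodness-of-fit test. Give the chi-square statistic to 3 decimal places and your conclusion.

15.894; reject

χ² = (27−35)²/35 + (3−10)²/10 + (10−14)²/14 + (64−45)²/45
   = 1.8286 + 4.9000 + 1.1429 + 8.0222
Sum = 15.894
df = 3. Since 15.894 > 6.251, we reject H₀.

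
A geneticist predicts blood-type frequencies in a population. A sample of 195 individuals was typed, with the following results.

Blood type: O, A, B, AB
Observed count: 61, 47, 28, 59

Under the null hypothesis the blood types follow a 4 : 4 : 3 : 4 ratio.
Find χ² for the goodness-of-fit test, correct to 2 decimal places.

6.08

Ratio total = 15. Expected counts: 195×4/15 = 52, 195×4/15 = 52, 195×3/15 = 39, 195×4/15 = 52.
cat         O        E   (O−E)²/E
O          61       52      1.558
A          47       52      0.481
B          28       39      3.103
AB         59       52      0.942
Sum = 6.08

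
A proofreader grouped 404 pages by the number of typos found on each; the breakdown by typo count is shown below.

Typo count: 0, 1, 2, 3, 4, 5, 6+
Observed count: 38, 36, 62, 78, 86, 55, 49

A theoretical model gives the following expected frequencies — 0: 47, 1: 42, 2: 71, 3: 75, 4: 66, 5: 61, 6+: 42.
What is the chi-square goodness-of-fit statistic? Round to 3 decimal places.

11.659

cat         O        E   (O−E)²/E
0          38       47     1.7234
1          36       42     0.8571
2          62       71     1.1408
3          78       75     0.1200
4          86       66     6.0606
5          55       61     0.5902
6+         49       42     1.1667
Sum = 11.659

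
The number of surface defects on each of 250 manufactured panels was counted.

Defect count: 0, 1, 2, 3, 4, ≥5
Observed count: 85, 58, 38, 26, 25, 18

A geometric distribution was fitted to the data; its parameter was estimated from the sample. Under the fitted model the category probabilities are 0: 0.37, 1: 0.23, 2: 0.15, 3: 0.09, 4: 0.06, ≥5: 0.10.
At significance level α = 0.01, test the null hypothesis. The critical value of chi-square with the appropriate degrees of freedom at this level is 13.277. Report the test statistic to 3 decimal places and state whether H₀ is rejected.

Expected counts E_i = n·p_i: 250×0.37 = 92.5, 250×0.23 = 57.5, 250×0.15 = 37.5, 250×0.09 = 22.5, 250×0.06 = 15, 250×0.10 = 25.
0: (85 − 92.5)²/92.5 = 56.25/92.5 = 0.6081
1: (58 − 57.5)²/57.5 = 0.25/57.5 = 0.0043
2: (38 − 37.5)²/37.5 = 0.25/37.5 = 0.0067
3: (26 − 22.5)²/22.5 = 12.25/22.5 = 0.5444
4: (25 − 15)²/15 = 100/15 = 6.6667
≥5: (18 − 25)²/25 = 49/25 = 1.9600
Sum = 9.790
df = 4. Since 9.790 < 13.277, we do not reject H₀.

9.790; do not reject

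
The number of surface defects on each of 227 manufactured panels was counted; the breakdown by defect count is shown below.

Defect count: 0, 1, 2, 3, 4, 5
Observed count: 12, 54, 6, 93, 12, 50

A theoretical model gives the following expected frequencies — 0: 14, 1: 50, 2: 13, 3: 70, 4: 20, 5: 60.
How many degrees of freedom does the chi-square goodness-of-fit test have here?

5

There are k = 6 categories and no parameters were estimated from the data, so df = 6 − 1 = 5.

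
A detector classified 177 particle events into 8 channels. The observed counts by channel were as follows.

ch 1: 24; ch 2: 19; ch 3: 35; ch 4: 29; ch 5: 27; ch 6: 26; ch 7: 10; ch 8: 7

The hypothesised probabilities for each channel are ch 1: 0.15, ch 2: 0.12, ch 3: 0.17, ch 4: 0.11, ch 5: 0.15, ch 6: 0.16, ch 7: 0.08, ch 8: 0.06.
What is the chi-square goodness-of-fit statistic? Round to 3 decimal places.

8.601

Expected counts E_i = n·p_i: 177×0.15 = 26.55, 177×0.12 = 21.24, 177×0.17 = 30.09, 177×0.11 = 19.47, 177×0.15 = 26.55, 177×0.16 = 28.32, 177×0.08 = 14.16, 177×0.06 = 10.62.
χ² = (24−26.55)²/26.55 + (19−21.24)²/21.24 + (35−30.09)²/30.09 + (29−19.47)²/19.47 + (27−26.55)²/26.55 + (26−28.32)²/28.32 + (10−14.16)²/14.16 + (7−10.62)²/10.62
   = 0.2449 + 0.2362 + 0.8012 + 4.6647 + 0.0076 + 0.1901 + 1.2221 + 1.2339
Sum = 8.601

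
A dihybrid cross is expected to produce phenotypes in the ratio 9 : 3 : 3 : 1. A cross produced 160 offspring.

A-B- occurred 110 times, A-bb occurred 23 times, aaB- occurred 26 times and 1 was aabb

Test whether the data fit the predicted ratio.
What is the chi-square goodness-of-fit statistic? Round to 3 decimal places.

Ratio total = 16. Expected counts: 160×9/16 = 90, 160×3/16 = 30, 160×3/16 = 30, 160×1/16 = 10.
χ² = (110−90)²/90 + (23−30)²/30 + (26−30)²/30 + (1−10)²/10
   = 4.4444 + 1.6333 + 0.5333 + 8.1000
Sum = 14.711

14.711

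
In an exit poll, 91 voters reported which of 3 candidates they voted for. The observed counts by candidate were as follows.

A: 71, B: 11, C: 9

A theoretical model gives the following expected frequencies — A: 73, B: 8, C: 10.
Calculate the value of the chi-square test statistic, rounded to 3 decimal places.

1.280

A: (71 − 73)²/73 = 4/73 = 0.0548
B: (11 − 8)²/8 = 9/8 = 1.1250
C: (9 − 10)²/10 = 1/10 = 0.1000
Sum = 1.280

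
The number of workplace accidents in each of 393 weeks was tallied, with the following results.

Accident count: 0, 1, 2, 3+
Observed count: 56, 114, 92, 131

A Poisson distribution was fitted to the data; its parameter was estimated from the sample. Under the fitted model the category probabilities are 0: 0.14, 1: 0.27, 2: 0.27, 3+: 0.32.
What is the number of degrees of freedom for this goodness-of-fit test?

There are k = 4 categories and 1 parameter estimated from the data, so df = 4 − 1 − 1 = 2.

2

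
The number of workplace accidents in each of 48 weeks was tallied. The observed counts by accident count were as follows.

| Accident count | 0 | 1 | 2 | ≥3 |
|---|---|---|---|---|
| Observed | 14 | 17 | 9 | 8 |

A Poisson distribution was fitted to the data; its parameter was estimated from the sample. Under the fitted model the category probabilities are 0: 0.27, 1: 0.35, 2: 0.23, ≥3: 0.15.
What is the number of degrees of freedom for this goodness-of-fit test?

There are k = 4 categories and 1 parameter estimated from the data, so df = 4 − 1 − 1 = 2.

2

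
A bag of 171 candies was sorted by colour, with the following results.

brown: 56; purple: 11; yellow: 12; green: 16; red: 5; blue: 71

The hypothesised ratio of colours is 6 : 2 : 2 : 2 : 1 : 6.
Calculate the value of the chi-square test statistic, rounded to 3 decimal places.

Ratio total = 19. Expected counts: 171×6/19 = 54, 171×2/19 = 18, 171×2/19 = 18, 171×2/19 = 18, 171×1/19 = 9, 171×6/19 = 54.
cat         O        E   (O−E)²/E
brown      56       54     0.0741
purple     11       18     2.7222
yellow     12       18     2.0000
green      16       18     0.2222
red         5        9     1.7778
blue       71       54     5.3519
Sum = 12.148

12.148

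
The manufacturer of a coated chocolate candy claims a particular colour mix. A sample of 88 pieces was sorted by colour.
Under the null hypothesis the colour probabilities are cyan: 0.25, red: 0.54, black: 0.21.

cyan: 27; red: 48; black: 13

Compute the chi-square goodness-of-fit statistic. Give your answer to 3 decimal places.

2.766

Expected counts E_i = n·p_i: 88×0.25 = 22, 88×0.54 = 47.52, 88×0.21 = 18.48.
cat         O        E   (O−E)²/E
cyan       27       22     1.1364
red        48    47.52     0.0048
black      13    18.48     1.6250
Sum = 2.766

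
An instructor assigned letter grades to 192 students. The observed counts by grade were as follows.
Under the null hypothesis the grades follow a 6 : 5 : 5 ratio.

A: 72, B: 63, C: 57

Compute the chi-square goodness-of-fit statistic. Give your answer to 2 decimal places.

Ratio total = 16. Expected counts: 192×6/16 = 72, 192×5/16 = 60, 192×5/16 = 60.
cat         O        E   (O−E)²/E
A          72       72      0.000
B          63       60      0.150
C          57       60      0.150
Sum = 0.30

0.30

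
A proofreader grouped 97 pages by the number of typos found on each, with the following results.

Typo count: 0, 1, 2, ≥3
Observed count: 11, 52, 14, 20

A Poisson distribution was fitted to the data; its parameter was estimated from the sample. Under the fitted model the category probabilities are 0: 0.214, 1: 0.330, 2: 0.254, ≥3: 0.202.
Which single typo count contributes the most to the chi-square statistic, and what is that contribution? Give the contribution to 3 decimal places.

1, 12.484

Expected counts E_i = n·p_i: 97×0.214 = 20.758, 97×0.330 = 32.01, 97×0.254 = 24.638, 97×0.202 = 19.594.
0: (11 − 20.758)²/20.758 = 95.218564/20.758 = 4.5871
1: (52 − 32.01)²/32.01 = 399.6001/32.01 = 12.4836
2: (14 − 24.638)²/24.638 = 113.167044/24.638 = 4.5932
≥3: (20 − 19.594)²/19.594 = 0.164836/19.594 = 0.0084
The largest term is for 1: 12.484.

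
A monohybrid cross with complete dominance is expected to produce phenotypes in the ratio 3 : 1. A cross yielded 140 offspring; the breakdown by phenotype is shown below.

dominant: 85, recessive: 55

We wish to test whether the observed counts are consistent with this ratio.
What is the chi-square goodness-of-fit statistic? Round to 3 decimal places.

15.238

Ratio total = 4. Expected counts: 140×3/4 = 105, 140×1/4 = 35.
χ² = (85−105)²/105 + (55−35)²/35
   = 3.8095 + 11.4286
Sum = 15.238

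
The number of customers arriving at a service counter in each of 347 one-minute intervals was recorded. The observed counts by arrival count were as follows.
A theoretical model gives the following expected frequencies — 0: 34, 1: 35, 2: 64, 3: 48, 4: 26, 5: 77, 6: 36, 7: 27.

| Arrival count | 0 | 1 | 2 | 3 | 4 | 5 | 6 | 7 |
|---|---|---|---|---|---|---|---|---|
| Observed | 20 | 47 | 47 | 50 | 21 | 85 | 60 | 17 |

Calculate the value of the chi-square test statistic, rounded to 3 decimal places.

cat         O        E   (O−E)²/E
0          20       34     5.7647
1          47       35     4.1143
2          47       64     4.5156
3          50       48     0.0833
4          21       26     0.9615
5          85       77     0.8312
6          60       36    16.0000
7          17       27     3.7037
Sum = 35.974

35.974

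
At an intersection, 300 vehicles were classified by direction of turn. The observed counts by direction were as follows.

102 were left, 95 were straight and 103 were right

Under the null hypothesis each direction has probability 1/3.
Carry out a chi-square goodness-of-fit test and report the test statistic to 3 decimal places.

0.380

Under H₀ each category has probability 1/3, so each expected count is 300/3 = 100.
left: (102 − 100)²/100 = 4/100 = 0.0400
straight: (95 − 100)²/100 = 25/100 = 0.2500
right: (103 − 100)²/100 = 9/100 = 0.0900
Sum = 0.380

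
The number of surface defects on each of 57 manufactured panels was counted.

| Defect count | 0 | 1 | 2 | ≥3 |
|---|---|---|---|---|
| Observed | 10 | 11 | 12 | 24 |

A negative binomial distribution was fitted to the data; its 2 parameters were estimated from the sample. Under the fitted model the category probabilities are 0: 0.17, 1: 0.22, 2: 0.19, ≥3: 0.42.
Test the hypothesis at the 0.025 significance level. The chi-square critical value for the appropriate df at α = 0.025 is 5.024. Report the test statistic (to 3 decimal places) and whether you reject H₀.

0.326; do not reject

Expected counts E_i = n·p_i: 57×0.17 = 9.69, 57×0.22 = 12.54, 57×0.19 = 10.83, 57×0.42 = 23.94.
0: (10 − 9.69)²/9.69 = 0.0961/9.69 = 0.0099
1: (11 − 12.54)²/12.54 = 2.3716/12.54 = 0.1891
2: (12 − 10.83)²/10.83 = 1.3689/10.83 = 0.1264
≥3: (24 − 23.94)²/23.94 = 0.0036/23.94 = 0.0002
Sum = 0.326
df = 1. Since 0.326 < 5.024, we do not reject H₀.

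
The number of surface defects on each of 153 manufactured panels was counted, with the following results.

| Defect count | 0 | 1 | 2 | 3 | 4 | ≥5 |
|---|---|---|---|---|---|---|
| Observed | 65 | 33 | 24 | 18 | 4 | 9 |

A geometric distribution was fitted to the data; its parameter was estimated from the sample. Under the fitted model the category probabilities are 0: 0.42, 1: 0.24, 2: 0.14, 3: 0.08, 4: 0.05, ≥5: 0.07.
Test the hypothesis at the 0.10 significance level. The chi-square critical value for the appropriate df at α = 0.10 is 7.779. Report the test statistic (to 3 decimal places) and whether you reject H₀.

Expected counts E_i = n·p_i: 153×0.42 = 64.26, 153×0.24 = 36.72, 153×0.14 = 21.42, 153×0.08 = 12.24, 153×0.05 = 7.65, 153×0.07 = 10.71.
cat         O        E   (O−E)²/E
0          65    64.26     0.0085
1          33    36.72     0.3769
2          24    21.42     0.3108
3          18    12.24     2.7106
4           4     7.65     1.7415
≥5          9    10.71     0.2730
Sum = 5.421
df = 4. Since 5.421 < 7.779, we do not reject H₀.

5.421; do not reject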